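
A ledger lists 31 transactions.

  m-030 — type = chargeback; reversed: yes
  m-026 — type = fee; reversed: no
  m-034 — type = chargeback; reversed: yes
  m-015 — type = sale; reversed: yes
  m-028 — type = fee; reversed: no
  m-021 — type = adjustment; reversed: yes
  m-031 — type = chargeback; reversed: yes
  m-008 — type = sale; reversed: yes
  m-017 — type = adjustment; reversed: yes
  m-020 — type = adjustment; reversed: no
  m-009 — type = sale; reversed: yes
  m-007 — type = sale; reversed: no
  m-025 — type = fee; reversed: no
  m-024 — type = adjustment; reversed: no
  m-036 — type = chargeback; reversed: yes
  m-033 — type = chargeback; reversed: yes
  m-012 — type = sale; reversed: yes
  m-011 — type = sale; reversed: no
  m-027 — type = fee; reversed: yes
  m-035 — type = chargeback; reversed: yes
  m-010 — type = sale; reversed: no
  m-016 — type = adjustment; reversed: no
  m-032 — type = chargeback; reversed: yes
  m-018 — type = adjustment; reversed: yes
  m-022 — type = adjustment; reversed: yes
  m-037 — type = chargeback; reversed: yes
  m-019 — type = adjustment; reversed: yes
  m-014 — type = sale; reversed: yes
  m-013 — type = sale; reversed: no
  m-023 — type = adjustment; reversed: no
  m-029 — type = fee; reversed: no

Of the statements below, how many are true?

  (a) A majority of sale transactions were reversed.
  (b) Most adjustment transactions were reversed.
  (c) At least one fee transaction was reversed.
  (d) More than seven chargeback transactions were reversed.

(a) sale: |A| = 9, |A ∩ B| = 5; needs |A ∩ B| > |A ∖ B| — true.
(b) adjustment: |A| = 9, |A ∩ B| = 5; needs |A ∩ B| > |A ∖ B| — true.
(c) fee: |A| = 5, |A ∩ B| = 1; needs A ∩ B ≠ ∅ (|A ∩ B| ≥ 1) — true.
(d) chargeback: |A| = 8, |A ∩ B| = 8; needs |A ∩ B| > 7 — true.

4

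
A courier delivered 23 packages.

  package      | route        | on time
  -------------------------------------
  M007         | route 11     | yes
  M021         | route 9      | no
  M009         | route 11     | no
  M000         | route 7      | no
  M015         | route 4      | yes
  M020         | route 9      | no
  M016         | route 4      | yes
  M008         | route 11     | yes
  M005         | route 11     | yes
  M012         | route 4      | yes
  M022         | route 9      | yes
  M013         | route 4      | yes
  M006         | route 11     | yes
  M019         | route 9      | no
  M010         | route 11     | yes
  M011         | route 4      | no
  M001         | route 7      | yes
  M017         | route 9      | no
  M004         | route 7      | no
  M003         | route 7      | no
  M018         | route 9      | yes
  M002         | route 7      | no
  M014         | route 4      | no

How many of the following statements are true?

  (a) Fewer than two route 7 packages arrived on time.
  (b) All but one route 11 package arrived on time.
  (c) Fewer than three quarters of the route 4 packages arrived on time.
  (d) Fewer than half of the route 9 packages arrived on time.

4

(a) route 7: |A| = 5, |A ∩ B| = 1; needs |A ∩ B| < 2 — true.
(b) route 11: |A| = 6, |A ∩ B| = 5; needs |A ∖ B| = 1 — true.
(c) route 4: |A| = 6, |A ∩ B| = 4; needs |A ∩ B| / |A| < 3/4 — true.
(d) route 9: |A| = 6, |A ∩ B| = 2; needs |A ∩ B| < |A ∖ B| — true.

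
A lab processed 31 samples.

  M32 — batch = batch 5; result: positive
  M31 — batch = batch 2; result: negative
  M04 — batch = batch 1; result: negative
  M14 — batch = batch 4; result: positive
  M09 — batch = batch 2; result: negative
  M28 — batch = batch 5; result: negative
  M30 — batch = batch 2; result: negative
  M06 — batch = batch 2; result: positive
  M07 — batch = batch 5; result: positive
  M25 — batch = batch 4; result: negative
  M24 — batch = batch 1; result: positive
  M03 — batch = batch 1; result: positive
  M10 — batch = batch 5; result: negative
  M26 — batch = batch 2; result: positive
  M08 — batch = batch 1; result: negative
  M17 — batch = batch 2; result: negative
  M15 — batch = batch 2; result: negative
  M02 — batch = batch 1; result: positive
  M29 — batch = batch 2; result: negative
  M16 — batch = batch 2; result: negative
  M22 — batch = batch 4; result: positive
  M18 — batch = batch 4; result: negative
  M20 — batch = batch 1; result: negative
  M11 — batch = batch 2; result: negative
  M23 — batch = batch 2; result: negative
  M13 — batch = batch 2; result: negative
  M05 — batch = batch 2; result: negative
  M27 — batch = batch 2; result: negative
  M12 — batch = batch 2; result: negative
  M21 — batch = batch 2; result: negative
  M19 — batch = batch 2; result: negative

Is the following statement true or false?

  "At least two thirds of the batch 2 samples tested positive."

False

The determiner here denotes the relation: |A ∩ B| / |A| ≥ 2/3.
|A| = 17, |A ∩ B| = 2, |A ∖ B| = 15.
|A ∩ B|/|A| = 2/17, so the statement is false.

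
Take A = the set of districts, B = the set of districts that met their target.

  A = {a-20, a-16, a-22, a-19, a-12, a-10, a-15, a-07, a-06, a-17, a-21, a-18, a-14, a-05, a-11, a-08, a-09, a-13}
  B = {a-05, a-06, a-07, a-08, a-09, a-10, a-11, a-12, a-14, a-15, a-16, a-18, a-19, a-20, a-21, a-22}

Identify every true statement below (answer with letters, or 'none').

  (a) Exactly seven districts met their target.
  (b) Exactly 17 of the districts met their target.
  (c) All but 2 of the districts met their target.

(c)

|A| = 18, |A ∩ B| = 16, |A ∖ B| = 2.
(a) |A ∩ B| = 7: fails.
(b) |A ∩ B| = 17: fails.
(c) |A ∖ B| = 2: holds.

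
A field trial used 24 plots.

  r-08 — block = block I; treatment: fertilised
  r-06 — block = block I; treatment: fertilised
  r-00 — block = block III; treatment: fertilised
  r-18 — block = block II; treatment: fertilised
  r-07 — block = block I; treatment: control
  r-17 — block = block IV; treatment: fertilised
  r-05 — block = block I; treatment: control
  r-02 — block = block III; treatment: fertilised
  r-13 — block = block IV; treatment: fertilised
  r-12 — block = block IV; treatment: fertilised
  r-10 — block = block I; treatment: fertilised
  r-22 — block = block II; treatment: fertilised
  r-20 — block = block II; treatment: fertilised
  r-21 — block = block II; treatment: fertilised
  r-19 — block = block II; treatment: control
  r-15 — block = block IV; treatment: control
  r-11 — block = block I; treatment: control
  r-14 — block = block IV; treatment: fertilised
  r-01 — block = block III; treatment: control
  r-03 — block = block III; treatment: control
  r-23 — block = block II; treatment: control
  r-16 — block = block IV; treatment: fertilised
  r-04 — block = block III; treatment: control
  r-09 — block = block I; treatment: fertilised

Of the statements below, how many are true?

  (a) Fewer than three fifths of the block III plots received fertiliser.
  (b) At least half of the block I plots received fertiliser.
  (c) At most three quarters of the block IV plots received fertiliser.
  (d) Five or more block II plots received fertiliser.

(a) block III: |A| = 5, |A ∩ B| = 2; needs |A ∩ B| / |A| < 3/5 — true.
(b) block I: |A| = 7, |A ∩ B| = 4; needs |A ∩ B| ≥ |A ∖ B| — true.
(c) block IV: |A| = 6, |A ∩ B| = 5; needs |A ∩ B| / |A| ≤ 3/4 — false.
(d) block II: |A| = 6, |A ∩ B| = 4; needs |A ∩ B| ≥ 5 — false.

2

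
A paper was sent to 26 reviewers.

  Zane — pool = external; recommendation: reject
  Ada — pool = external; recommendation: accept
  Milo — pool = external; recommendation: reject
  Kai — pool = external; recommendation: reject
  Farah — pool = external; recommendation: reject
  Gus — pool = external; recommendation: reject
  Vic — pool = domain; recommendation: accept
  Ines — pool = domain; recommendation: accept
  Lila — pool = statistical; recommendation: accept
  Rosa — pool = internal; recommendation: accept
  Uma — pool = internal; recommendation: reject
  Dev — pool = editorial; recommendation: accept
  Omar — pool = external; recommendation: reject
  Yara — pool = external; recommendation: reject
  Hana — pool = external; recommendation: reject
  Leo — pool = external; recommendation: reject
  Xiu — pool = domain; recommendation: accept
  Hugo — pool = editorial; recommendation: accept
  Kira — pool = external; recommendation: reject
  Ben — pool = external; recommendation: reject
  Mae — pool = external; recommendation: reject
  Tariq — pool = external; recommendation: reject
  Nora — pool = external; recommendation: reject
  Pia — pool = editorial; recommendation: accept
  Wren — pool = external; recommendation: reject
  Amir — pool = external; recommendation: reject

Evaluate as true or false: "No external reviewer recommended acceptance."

False

'No external reviewer recommended acceptance' holds iff A ∩ B = ∅ (|A ∩ B| = 0).
|A| = 17, |A ∩ B| = 1, |A ∖ B| = 16.
So the statement is false.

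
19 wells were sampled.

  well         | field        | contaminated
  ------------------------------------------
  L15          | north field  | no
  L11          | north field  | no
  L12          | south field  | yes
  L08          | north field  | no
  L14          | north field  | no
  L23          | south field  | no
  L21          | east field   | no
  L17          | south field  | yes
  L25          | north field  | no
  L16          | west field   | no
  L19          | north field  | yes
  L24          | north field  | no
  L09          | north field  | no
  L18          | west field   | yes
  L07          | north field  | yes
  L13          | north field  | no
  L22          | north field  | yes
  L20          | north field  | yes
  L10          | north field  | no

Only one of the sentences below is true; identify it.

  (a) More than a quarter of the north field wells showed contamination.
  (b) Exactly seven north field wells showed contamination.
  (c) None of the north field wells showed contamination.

|A| = 13, |A ∩ B| = 4, |A ∖ B| = 9.
(a) requires |A ∩ B| / |A| > 1/4: true.
(b) requires |A ∩ B| = 7: false.
(c) requires A ∩ B = ∅ (|A ∩ B| = 0): false.

(a)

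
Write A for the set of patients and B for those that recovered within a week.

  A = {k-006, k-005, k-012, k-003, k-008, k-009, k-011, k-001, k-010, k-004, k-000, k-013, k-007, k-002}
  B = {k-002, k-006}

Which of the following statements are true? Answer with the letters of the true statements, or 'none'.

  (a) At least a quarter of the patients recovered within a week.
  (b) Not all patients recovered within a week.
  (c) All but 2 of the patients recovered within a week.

(b)

|A| = 14, |A ∩ B| = 2, |A ∖ B| = 12.
(a) |A ∩ B| / |A| ≥ 1/4: fails.
(b) A ⊄ B (|A ∖ B| ≥ 1): holds.
(c) |A ∖ B| = 2: fails.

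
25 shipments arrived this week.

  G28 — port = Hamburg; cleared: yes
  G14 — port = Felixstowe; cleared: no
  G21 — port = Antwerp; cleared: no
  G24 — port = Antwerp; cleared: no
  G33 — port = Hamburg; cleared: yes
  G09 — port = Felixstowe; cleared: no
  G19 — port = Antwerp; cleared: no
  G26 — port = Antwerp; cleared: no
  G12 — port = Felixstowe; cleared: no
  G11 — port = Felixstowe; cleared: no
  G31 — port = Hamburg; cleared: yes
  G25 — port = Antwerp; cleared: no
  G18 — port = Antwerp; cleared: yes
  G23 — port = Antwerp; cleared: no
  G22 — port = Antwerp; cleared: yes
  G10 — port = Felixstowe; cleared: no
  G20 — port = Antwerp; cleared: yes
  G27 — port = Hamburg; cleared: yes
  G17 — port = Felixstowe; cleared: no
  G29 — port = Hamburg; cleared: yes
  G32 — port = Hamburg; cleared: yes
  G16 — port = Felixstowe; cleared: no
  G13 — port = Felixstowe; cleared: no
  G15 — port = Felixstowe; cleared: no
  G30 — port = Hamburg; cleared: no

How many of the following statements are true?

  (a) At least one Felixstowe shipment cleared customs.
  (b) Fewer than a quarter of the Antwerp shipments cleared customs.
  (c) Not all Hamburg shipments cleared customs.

1

(a) Felixstowe: |A| = 9, |A ∩ B| = 0; needs A ∩ B ≠ ∅ (|A ∩ B| ≥ 1) — false.
(b) Antwerp: |A| = 9, |A ∩ B| = 3; needs |A ∩ B| / |A| < 1/4 — false.
(c) Hamburg: |A| = 7, |A ∩ B| = 6; needs A ⊄ B (|A ∖ B| ≥ 1) — true.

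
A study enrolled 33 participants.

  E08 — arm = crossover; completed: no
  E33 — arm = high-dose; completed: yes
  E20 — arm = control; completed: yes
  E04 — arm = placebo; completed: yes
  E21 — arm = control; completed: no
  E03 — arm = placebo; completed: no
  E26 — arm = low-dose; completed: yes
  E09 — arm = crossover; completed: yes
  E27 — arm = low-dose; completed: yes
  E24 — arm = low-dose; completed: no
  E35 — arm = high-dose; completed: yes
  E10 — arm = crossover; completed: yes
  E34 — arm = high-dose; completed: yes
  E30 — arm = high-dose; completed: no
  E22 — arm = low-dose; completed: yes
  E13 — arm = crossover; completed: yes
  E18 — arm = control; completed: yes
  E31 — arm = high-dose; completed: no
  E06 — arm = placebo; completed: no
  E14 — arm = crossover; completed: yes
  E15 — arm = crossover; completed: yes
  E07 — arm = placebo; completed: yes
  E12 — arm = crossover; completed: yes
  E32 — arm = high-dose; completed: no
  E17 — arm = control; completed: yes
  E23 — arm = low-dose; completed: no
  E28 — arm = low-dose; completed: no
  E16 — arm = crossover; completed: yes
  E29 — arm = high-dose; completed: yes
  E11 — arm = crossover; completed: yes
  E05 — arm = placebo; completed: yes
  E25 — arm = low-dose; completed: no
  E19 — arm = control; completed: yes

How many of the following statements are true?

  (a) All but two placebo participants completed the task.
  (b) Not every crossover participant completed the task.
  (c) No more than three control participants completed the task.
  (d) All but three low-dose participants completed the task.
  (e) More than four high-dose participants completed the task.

2

(a) placebo: |A| = 5, |A ∩ B| = 3; needs |A ∖ B| = 2 — true.
(b) crossover: |A| = 9, |A ∩ B| = 8; needs A ⊄ B (|A ∖ B| ≥ 1) — true.
(c) control: |A| = 5, |A ∩ B| = 4; needs |A ∩ B| ≤ 3 — false.
(d) low-dose: |A| = 7, |A ∩ B| = 3; needs |A ∖ B| = 3 — false.
(e) high-dose: |A| = 7, |A ∩ B| = 4; needs |A ∩ B| > 4 — false.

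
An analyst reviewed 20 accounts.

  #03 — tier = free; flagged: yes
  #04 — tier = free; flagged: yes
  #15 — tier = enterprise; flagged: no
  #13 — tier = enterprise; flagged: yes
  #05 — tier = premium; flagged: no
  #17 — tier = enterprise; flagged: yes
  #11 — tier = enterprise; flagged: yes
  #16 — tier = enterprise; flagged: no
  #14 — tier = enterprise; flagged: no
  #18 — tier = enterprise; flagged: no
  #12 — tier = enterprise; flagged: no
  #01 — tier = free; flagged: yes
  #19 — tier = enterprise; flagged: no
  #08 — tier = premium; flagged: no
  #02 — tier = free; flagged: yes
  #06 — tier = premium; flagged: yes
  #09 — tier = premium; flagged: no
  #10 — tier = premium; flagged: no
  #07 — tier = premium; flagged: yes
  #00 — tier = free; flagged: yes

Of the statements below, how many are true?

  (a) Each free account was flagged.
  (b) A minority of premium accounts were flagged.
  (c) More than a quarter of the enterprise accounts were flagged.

3

(a) free: |A| = 5, |A ∩ B| = 5; needs A ⊆ B, i.e. every element of A is in B (|A ∖ B| = 0) — true.
(b) premium: |A| = 6, |A ∩ B| = 2; needs |A ∩ B| < |A ∖ B| — true.
(c) enterprise: |A| = 9, |A ∩ B| = 3; needs |A ∩ B| / |A| > 1/4 — true.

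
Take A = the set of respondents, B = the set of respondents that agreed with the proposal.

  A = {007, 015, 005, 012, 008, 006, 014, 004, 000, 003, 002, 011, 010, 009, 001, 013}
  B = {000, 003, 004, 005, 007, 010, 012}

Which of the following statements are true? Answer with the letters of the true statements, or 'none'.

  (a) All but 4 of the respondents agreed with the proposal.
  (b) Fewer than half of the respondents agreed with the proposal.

|A| = 16, |A ∩ B| = 7, |A ∖ B| = 9.
(a) |A ∖ B| = 4: fails.
(b) |A ∩ B| < |A ∖ B|: holds.

(b)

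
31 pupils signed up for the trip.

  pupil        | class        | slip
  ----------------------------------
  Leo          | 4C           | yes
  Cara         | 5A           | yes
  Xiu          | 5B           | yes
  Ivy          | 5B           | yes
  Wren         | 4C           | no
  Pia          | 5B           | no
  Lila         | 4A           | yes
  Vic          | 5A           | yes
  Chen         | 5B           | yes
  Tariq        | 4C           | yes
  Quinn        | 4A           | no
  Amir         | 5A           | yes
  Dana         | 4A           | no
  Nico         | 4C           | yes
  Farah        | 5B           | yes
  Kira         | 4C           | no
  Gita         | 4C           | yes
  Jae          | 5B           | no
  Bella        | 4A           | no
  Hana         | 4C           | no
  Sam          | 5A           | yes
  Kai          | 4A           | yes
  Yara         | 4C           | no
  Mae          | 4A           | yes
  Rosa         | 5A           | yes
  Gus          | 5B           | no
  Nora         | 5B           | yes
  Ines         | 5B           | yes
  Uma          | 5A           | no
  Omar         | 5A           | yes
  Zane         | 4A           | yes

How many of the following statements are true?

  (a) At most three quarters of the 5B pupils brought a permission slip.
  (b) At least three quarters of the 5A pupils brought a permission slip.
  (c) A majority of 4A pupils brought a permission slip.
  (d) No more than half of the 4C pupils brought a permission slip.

4

(a) 5B: |A| = 9, |A ∩ B| = 6; needs |A ∩ B| / |A| ≤ 3/4 — true.
(b) 5A: |A| = 7, |A ∩ B| = 6; needs |A ∩ B| / |A| ≥ 3/4 — true.
(c) 4A: |A| = 7, |A ∩ B| = 4; needs |A ∩ B| > |A ∖ B| — true.
(d) 4C: |A| = 8, |A ∩ B| = 4; needs |A ∩ B| ≤ |A ∖ B| — true.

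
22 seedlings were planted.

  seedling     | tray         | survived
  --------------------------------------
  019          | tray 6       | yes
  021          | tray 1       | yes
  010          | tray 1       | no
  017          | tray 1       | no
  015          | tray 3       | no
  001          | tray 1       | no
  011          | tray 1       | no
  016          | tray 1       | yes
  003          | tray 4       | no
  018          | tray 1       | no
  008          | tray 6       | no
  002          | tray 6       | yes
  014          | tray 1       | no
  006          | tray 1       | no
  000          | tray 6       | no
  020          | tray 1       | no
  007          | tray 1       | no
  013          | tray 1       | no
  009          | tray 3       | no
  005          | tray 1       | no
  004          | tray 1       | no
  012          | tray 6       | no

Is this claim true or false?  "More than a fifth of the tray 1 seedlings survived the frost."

False

'More than a fifth of the tray 1 seedlings survived the frost' holds iff |A ∩ B| / |A| > 1/5.
A (the restrictor) = {021, 010, 017, 001, 011, 016, 018, 014, 006, 020, 007, 013, 005, 004}, |A| = 14.
A ∩ B = {021, 016}, so |A ∩ B| = 2.
A ∖ B = {010, 017, 001, 011, 018, 014, 006, 020, 007, 013, 005, 004}, so |A ∖ B| = 12.
|A ∩ B|/|A| = 2/14, so the statement is false.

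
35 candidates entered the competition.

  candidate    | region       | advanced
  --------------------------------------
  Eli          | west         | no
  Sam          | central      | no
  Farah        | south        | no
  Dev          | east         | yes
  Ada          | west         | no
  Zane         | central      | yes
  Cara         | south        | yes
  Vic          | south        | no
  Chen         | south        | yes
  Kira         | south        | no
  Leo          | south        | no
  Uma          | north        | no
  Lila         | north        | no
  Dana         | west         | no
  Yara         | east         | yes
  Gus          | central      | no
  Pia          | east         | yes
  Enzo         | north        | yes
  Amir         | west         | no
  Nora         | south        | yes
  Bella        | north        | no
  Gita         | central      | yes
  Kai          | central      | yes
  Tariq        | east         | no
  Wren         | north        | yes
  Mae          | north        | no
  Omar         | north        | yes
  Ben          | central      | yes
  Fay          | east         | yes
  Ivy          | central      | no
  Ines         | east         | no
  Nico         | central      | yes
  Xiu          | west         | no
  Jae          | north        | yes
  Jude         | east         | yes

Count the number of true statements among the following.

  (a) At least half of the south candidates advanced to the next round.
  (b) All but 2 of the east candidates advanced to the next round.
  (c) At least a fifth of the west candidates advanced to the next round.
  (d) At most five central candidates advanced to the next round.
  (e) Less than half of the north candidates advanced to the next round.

(a) south: |A| = 7, |A ∩ B| = 3; needs |A ∩ B| ≥ |A ∖ B| — false.
(b) east: |A| = 7, |A ∩ B| = 5; needs |A ∖ B| = 2 — true.
(c) west: |A| = 5, |A ∩ B| = 0; needs |A ∩ B| / |A| ≥ 1/5 — false.
(d) central: |A| = 8, |A ∩ B| = 5; needs |A ∩ B| ≤ 5 — true.
(e) north: |A| = 8, |A ∩ B| = 4; needs |A ∩ B| < |A ∖ B| — false.

2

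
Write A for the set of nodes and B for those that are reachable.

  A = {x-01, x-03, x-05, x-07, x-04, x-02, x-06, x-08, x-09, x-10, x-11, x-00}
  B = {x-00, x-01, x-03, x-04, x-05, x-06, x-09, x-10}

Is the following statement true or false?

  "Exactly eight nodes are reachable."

True

Truth condition: |A ∩ B| = 8.
A (the restrictor) = {x-01, x-03, x-05, x-07, x-04, x-02, x-06, x-08, x-09, x-10, x-11, x-00}, |A| = 12.
A ∩ B = {x-01, x-03, x-05, x-04, x-06, x-09, x-10, x-00}, so |A ∩ B| = 8.
|A ∩ B| = 8, so the statement is true.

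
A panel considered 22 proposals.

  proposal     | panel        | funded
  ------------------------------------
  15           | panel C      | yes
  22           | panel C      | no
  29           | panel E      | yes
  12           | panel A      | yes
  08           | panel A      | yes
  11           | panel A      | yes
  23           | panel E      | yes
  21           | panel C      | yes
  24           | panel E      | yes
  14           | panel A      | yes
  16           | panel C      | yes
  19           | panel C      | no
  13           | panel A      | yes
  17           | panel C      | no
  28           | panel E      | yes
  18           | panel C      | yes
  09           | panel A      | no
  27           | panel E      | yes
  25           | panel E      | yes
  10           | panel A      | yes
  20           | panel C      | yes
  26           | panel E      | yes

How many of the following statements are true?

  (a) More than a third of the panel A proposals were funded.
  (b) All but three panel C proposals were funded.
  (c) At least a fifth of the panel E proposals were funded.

3

(a) panel A: |A| = 7, |A ∩ B| = 6; needs |A ∩ B| / |A| > 1/3 — true.
(b) panel C: |A| = 8, |A ∩ B| = 5; needs |A ∖ B| = 3 — true.
(c) panel E: |A| = 7, |A ∩ B| = 7; needs |A ∩ B| / |A| ≥ 1/5 — true.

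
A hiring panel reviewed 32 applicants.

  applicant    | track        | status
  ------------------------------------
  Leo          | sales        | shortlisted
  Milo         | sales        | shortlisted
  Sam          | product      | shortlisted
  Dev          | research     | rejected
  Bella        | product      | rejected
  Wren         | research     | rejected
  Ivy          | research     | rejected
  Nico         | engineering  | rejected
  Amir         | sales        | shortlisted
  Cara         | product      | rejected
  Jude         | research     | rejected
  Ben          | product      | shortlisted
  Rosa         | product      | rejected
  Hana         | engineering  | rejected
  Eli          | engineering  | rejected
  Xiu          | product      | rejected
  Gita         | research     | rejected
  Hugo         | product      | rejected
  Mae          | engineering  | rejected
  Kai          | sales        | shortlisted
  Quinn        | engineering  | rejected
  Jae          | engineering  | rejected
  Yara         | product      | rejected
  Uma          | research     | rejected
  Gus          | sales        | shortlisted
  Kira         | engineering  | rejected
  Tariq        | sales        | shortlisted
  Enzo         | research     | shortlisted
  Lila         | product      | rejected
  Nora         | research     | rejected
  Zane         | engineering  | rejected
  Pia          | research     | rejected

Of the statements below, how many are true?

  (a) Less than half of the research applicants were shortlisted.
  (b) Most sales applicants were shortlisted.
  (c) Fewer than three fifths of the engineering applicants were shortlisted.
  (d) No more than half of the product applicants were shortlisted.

4

(a) research: |A| = 9, |A ∩ B| = 1; needs |A ∩ B| < |A ∖ B| — true.
(b) sales: |A| = 6, |A ∩ B| = 6; needs |A ∩ B| > |A ∖ B| — true.
(c) engineering: |A| = 8, |A ∩ B| = 0; needs |A ∩ B| / |A| < 3/5 — true.
(d) product: |A| = 9, |A ∩ B| = 2; needs |A ∩ B| ≤ |A ∖ B| — true.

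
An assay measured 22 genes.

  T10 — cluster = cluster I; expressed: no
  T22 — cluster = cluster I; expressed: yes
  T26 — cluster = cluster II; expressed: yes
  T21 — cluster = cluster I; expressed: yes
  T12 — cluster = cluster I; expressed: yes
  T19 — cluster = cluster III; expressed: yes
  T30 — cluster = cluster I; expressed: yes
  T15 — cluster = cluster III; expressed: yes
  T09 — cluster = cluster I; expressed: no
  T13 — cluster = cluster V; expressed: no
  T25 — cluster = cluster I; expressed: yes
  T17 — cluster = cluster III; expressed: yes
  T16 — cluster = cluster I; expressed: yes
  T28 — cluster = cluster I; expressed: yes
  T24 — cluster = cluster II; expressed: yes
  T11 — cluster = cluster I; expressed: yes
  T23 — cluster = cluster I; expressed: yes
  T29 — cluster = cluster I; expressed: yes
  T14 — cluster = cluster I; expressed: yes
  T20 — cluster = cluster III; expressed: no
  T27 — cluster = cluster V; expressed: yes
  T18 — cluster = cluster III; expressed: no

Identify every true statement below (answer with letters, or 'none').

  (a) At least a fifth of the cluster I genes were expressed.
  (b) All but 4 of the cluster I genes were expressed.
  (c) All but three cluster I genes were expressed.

(a)

|A| = 13, |A ∩ B| = 11, |A ∖ B| = 2.
(a) |A ∩ B| / |A| ≥ 1/5: holds.
(b) |A ∖ B| = 4: fails.
(c) |A ∖ B| = 3: fails.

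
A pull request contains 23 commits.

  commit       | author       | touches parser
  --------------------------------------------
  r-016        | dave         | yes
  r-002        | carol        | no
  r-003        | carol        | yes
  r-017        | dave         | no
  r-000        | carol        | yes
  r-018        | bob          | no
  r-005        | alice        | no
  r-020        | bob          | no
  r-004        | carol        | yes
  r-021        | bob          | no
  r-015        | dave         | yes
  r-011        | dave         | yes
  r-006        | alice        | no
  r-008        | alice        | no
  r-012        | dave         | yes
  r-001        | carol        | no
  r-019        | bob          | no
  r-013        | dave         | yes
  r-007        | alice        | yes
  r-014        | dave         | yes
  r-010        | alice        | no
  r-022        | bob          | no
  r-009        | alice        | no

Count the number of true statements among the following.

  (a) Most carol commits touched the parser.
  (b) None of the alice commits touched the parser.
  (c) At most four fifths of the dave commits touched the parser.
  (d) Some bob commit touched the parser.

(a) carol: |A| = 5, |A ∩ B| = 3; needs |A ∩ B| > |A ∖ B| — true.
(b) alice: |A| = 6, |A ∩ B| = 1; needs A ∩ B = ∅ (|A ∩ B| = 0) — false.
(c) dave: |A| = 7, |A ∩ B| = 6; needs |A ∩ B| / |A| ≤ 4/5 — false.
(d) bob: |A| = 5, |A ∩ B| = 0; needs A ∩ B ≠ ∅ (|A ∩ B| ≥ 1) — false.

1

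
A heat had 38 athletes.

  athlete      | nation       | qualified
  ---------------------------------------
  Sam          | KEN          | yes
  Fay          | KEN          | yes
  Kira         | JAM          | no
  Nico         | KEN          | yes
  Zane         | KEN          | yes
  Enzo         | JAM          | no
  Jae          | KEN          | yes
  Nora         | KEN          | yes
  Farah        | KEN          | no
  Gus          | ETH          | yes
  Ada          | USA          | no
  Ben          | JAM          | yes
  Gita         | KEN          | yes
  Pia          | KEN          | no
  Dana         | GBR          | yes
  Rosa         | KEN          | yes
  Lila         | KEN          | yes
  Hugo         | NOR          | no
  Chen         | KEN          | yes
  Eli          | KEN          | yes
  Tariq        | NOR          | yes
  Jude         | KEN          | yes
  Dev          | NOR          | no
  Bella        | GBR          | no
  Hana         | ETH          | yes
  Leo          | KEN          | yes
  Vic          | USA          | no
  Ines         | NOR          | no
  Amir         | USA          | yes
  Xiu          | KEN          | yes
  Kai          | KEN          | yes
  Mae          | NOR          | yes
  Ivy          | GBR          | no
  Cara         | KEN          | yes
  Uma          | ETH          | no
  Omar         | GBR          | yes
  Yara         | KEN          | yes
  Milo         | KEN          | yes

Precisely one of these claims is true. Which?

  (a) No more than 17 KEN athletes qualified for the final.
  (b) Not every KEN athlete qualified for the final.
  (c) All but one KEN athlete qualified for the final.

|A| = 20, |A ∩ B| = 18, |A ∖ B| = 2.
(a) requires |A ∩ B| ≤ 17: false.
(b) requires A ⊄ B (|A ∖ B| ≥ 1): true.
(c) requires |A ∖ B| = 1: false.

(b)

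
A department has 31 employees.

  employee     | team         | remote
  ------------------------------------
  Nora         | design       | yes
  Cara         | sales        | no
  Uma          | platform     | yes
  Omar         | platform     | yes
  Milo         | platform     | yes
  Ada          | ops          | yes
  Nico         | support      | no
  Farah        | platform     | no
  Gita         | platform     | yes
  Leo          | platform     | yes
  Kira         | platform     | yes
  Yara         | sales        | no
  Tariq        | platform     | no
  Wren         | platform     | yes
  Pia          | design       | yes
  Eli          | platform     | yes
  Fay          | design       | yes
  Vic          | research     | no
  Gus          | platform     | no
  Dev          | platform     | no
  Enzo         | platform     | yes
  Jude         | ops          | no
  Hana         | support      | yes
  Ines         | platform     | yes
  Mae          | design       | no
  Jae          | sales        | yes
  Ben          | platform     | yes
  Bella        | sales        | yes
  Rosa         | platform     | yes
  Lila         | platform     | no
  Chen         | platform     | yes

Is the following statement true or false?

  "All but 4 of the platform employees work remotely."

False

Truth condition: |A ∖ B| = 4.
|A| = 18, |A ∩ B| = 13, |A ∖ B| = 5.
|A ∖ B| = 5, so the statement is false.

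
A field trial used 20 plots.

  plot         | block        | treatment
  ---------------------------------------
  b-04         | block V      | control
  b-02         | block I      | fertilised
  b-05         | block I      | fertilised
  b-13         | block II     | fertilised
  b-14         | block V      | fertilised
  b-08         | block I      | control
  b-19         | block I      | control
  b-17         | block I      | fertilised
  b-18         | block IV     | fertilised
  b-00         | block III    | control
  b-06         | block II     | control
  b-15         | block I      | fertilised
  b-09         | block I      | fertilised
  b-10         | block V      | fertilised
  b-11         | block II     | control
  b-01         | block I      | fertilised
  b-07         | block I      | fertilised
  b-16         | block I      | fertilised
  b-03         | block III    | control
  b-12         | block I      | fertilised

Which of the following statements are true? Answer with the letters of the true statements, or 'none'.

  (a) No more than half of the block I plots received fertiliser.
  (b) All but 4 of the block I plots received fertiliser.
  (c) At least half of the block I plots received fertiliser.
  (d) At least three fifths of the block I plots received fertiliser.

(c), (d)

|A| = 11, |A ∩ B| = 9, |A ∖ B| = 2.
(a) |A ∩ B| ≤ |A ∖ B|: fails.
(b) |A ∖ B| = 4: fails.
(c) |A ∩ B| ≥ |A ∖ B|: holds.
(d) |A ∩ B| / |A| ≥ 3/5: holds.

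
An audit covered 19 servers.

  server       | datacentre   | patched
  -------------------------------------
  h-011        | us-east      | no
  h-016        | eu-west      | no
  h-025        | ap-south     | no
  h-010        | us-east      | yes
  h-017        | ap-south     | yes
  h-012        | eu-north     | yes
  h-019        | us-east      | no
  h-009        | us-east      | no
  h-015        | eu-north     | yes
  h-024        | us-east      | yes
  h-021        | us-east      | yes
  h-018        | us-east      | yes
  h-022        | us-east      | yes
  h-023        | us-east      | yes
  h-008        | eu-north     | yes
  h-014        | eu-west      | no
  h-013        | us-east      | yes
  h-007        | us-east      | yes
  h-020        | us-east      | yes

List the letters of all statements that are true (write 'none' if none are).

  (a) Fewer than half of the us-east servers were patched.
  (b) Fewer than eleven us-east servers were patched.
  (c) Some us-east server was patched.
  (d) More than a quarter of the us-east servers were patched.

(b), (c), (d)

|A| = 12, |A ∩ B| = 9, |A ∖ B| = 3.
(a) |A ∩ B| < |A ∖ B|: fails.
(b) |A ∩ B| < 11: holds.
(c) A ∩ B ≠ ∅ (|A ∩ B| ≥ 1): holds.
(d) |A ∩ B| / |A| > 1/4: holds.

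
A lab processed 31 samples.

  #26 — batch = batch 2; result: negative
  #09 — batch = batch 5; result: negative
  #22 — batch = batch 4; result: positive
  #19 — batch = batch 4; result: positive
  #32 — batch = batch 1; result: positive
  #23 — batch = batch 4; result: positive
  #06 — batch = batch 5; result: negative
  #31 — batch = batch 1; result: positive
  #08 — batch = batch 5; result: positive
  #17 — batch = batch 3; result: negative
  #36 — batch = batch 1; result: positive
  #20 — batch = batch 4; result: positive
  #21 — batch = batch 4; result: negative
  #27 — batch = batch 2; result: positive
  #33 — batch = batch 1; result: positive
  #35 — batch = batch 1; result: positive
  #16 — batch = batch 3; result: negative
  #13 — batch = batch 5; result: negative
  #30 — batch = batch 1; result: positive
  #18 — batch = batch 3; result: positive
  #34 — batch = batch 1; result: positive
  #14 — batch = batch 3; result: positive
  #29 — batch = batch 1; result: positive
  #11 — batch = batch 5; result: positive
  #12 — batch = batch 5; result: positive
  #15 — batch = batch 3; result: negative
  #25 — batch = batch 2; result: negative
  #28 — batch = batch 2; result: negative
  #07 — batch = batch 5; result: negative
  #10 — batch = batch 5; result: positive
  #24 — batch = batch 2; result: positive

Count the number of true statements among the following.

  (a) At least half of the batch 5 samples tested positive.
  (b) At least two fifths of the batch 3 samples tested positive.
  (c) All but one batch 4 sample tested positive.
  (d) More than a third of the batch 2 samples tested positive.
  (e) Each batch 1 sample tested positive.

(a) batch 5: |A| = 8, |A ∩ B| = 4; needs |A ∩ B| ≥ |A ∖ B| — true.
(b) batch 3: |A| = 5, |A ∩ B| = 2; needs |A ∩ B| / |A| ≥ 2/5 — true.
(c) batch 4: |A| = 5, |A ∩ B| = 4; needs |A ∖ B| = 1 — true.
(d) batch 2: |A| = 5, |A ∩ B| = 2; needs |A ∩ B| / |A| > 1/3 — true.
(e) batch 1: |A| = 8, |A ∩ B| = 8; needs A ⊆ B, i.e. every element of A is in B (|A ∖ B| = 0) — true.

5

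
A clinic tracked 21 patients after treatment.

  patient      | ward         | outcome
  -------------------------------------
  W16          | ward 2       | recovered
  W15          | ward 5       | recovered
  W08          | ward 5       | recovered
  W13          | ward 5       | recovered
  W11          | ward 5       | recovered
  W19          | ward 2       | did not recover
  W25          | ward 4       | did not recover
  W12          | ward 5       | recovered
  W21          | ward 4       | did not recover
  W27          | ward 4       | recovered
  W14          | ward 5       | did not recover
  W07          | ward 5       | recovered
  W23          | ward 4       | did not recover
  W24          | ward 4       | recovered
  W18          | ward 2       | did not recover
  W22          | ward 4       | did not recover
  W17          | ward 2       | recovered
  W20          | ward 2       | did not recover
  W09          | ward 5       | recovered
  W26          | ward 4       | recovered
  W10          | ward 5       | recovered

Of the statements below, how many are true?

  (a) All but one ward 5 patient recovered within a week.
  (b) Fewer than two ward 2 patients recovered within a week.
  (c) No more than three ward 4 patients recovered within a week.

2

(a) ward 5: |A| = 9, |A ∩ B| = 8; needs |A ∖ B| = 1 — true.
(b) ward 2: |A| = 5, |A ∩ B| = 2; needs |A ∩ B| < 2 — false.
(c) ward 4: |A| = 7, |A ∩ B| = 3; needs |A ∩ B| ≤ 3 — true.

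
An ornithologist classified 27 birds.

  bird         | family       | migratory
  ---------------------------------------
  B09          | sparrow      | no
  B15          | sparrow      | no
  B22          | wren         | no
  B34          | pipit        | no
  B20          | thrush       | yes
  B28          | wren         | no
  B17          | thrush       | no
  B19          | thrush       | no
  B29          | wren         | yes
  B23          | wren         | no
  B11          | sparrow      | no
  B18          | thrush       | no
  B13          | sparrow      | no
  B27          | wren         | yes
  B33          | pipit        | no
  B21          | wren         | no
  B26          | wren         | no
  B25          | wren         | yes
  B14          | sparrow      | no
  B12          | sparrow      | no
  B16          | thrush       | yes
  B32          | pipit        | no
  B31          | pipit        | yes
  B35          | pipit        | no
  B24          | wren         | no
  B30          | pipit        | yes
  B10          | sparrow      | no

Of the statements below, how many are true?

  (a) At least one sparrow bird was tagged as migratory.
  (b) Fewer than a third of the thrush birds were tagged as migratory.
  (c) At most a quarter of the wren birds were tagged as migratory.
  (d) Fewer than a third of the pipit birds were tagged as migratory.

(a) sparrow: |A| = 7, |A ∩ B| = 0; needs A ∩ B ≠ ∅ (|A ∩ B| ≥ 1) — false.
(b) thrush: |A| = 5, |A ∩ B| = 2; needs |A ∩ B| / |A| < 1/3 — false.
(c) wren: |A| = 9, |A ∩ B| = 3; needs |A ∩ B| / |A| ≤ 1/4 — false.
(d) pipit: |A| = 6, |A ∩ B| = 2; needs |A ∩ B| / |A| < 1/3 — false.

0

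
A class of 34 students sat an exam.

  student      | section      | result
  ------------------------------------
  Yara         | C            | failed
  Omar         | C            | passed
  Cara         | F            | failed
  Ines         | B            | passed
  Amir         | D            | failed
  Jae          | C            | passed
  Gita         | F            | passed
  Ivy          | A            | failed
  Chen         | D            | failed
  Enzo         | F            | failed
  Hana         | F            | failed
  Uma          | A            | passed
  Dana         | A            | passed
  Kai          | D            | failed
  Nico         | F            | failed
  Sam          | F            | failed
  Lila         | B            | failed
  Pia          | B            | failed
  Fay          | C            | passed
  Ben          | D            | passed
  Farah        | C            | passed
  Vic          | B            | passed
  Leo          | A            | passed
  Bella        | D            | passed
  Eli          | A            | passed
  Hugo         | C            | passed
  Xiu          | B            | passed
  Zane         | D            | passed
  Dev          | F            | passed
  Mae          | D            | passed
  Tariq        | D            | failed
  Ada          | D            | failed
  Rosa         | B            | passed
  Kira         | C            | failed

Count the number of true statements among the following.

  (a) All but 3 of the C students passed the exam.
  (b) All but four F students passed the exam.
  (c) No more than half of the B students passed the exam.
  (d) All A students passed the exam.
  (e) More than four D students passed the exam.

0

(a) C: |A| = 7, |A ∩ B| = 5; needs |A ∖ B| = 3 — false.
(b) F: |A| = 7, |A ∩ B| = 2; needs |A ∖ B| = 4 — false.
(c) B: |A| = 6, |A ∩ B| = 4; needs |A ∩ B| ≤ |A ∖ B| — false.
(d) A: |A| = 5, |A ∩ B| = 4; needs A ⊆ B, i.e. every element of A is in B (|A ∖ B| = 0) — false.
(e) D: |A| = 9, |A ∩ B| = 4; needs |A ∩ B| > 4 — false.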